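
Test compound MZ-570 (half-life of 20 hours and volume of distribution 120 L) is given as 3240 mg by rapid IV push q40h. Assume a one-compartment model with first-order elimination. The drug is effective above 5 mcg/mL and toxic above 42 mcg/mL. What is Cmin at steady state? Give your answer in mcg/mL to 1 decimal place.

9.0 mcg/mL

τ = 40 h = 2 half-lives, so f = (1/2)^2 = 0.25.
Accumulation ratio R = 1/(1 − f) = 1/0.75 = 4/3.
Single-dose peak C₀ = D/Vd = 3240/120 = 27 mcg/mL.
Steady-state peak Cmax,ss = C₀·R = 27 × 4/3 ≈ 36.000 mcg/mL.
Steady-state trough Cmin,ss = Cmax,ss·f ≈ 36.000 × 0.25 ≈ 9.000 mcg/mL.
Trough 9.0 mcg/mL vs MEC 5 mcg/mL: adequate.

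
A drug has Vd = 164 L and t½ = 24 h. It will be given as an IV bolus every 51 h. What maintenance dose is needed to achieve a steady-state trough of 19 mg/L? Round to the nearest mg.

10476 mg

τ/t½ = 51/24 ≈ 2.125, so f = (1/2)^(51/24) ≈ 0.229251.
Cmin,ss = (D/Vd)·f/(1−f), so D = Cmin,ss·Vd·(1−f)/f.
D = 19 × 164 × (1−f)/f ≈ 19 × 164 × 3.36203 ≈ 10476.09 mg.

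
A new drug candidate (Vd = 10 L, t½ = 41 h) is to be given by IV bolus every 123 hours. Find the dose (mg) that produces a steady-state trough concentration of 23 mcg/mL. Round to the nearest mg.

1610 mg

τ/t½ = 123/41 ≈ 3, so f = (1/2)^(123/41) ≈ 0.125000.
Cmin,ss = (D/Vd)·f/(1−f), so D = Cmin,ss·Vd·(1−f)/f.
D = 23 × 10 × (1−f)/f ≈ 23 × 10 × 7.00000 ≈ 1610.00 mg.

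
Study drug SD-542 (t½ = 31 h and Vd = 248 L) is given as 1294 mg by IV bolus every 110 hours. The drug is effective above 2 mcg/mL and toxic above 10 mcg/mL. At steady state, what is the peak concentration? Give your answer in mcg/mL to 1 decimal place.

5.7 mcg/mL

τ/t½ = 110/31 ≈ 3.5484, so fraction remaining f = (1/2)^(110/31) ≈ 0.0855.
Accumulation ratio R = 1/(1 − f) ≈ 1/0.9145 ≈ 1.0935.
Each bolus raises the concentration by D/Vd = 1294/248 ≈ 5.218 mcg/mL.
Cmax,ss = C₀/(1 − f) ≈ 5.218/0.9145 ≈ 5.706 mcg/mL.
Peak 5.7 mcg/mL vs MTC 10 mcg/mL: below toxic threshold.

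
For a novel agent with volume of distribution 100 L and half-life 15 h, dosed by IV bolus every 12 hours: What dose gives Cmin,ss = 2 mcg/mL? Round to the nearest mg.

τ/t½ = 12/15 ≈ 0.8, so f = (1/2)^(12/15) ≈ 0.574349.
Cmin,ss = (D/Vd)·f/(1−f), so D = Cmin,ss·Vd·(1−f)/f.
D = 2 × 100 × (1−f)/f ≈ 2 × 100 × 0.74110 ≈ 148.22 mg.

148 mg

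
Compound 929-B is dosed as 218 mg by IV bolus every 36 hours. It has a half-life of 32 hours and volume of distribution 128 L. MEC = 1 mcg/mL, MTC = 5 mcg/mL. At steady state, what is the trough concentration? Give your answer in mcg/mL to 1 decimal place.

k = ln2/t½ = ln2/32 ≈ 0.021661 h⁻¹; fraction remaining f = e^(−kτ) = e^(−0.021661×36) ≈ 0.4585.
At steady state, accumulation factor R = 1/(1 − e^(−kτ)) ≈ 1.8467.
Single-dose peak C₀ = D/Vd = 218/128 ≈ 1.703 mcg/mL.
Cmax,ss = C₀/(1 − f) ≈ 1.703/0.5415 ≈ 3.145 mcg/mL.
One interval later, Cmin,ss = Cmax,ss·e^(−kτ) ≈ 3.145 × 0.4585 ≈ 1.442 mcg/mL.
Trough 1.4 mcg/mL vs MEC 1 mcg/mL: adequate.

1.4 mcg/mL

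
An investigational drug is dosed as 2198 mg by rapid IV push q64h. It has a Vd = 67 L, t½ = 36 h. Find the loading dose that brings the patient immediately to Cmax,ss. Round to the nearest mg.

f = (1/2)^(64/36) ≈ 0.291632; accumulation ratio R = 1/(1−f) ≈ 1.41170.
Loading dose to hit Cmax,ss on first dose: D_load = D_maint·R ≈ 2198 × 1.41170 ≈ 3102.92 mg.

3103 mg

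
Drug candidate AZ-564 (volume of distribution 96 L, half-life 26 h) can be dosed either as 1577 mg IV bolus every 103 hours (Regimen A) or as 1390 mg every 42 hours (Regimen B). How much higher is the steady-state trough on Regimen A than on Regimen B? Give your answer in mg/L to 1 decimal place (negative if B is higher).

-5.9 mg/L

Regimen A: f = (1/2)^(103/26) ≈ 0.0642; Cmin,ss = (1577/96)·f/(1−f) ≈ 1.127 mg/L.
Regimen B: f = (1/2)^(42/26) ≈ 0.3264; Cmin,ss = (1390/96)·f/(1−f) ≈ 7.016 mg/L.
Difference ≈ 1.127 − 7.016 ≈ -5.889 mg/L.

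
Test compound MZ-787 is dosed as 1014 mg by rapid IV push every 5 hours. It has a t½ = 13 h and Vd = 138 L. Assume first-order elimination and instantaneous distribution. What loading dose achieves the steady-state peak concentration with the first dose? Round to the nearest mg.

f = (1/2)^(5/13) ≈ 0.765983; accumulation ratio R = 1/(1−f) ≈ 4.27319.
Loading dose to hit Cmax,ss on first dose: D_load = D_maint·R ≈ 1014 × 4.27319 ≈ 4333.01 mg.

4333 mg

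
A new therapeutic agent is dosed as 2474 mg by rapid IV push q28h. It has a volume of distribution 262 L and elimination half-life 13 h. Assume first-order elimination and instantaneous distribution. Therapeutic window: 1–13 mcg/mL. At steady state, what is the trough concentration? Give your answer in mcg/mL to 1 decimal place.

k = ln2/t½ = ln2/13 ≈ 0.053319 h⁻¹; fraction remaining f = e^(−kτ) = e^(−0.053319×28) ≈ 0.2247.
Accumulation ratio R = 1/(1 − f) ≈ 1/0.7753 ≈ 1.2898.
Each bolus raises the concentration by D/Vd = 2474/262 ≈ 9.443 mcg/mL.
Steady-state peak Cmax,ss = C₀·R ≈ 9.443 × 1.2898 ≈ 12.180 mcg/mL.
One interval later, Cmin,ss = Cmax,ss·e^(−kτ) ≈ 12.180 × 0.2247 ≈ 2.737 mcg/mL.
Trough 2.7 mcg/mL vs MEC 1 mcg/mL: adequate.

2.7 mcg/mL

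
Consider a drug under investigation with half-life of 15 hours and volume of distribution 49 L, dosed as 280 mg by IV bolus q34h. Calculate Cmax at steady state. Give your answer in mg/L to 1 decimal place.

k = ln2/t½ = ln2/15 ≈ 0.046210 h⁻¹; fraction remaining f = e^(−kτ) = e^(−0.046210×34) ≈ 0.2078.
At steady state, accumulation factor R = 1/(1 − e^(−kτ)) ≈ 1.2623.
Each bolus raises the concentration by D/Vd = 280/49 ≈ 5.714 mg/L.
Steady-state peak Cmax,ss = C₀·R ≈ 5.714 × 1.2623 ≈ 7.213 mg/L.

7.2 mg/L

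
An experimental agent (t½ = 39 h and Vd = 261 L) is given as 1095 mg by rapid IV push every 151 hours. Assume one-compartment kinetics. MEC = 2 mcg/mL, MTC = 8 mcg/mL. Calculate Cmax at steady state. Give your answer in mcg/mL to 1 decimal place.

τ/t½ = 151/39 ≈ 3.8718, so fraction remaining f = (1/2)^(151/39) ≈ 0.0683.
Accumulation ratio R = 1/(1 − f) ≈ 1/0.9317 ≈ 1.0733.
Each bolus raises the concentration by D/Vd = 1095/261 ≈ 4.195 mcg/mL.
Steady-state peak Cmax,ss = C₀·R ≈ 4.195 × 1.0733 ≈ 4.502 mcg/mL.
Peak 4.5 mcg/mL vs MTC 8 mcg/mL: below toxic threshold.

4.5 mcg/mL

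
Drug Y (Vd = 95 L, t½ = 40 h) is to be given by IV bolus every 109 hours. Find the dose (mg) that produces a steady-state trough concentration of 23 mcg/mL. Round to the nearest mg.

τ/t½ = 109/40 ≈ 2.725, so f = (1/2)^(109/40) ≈ 0.151249.
Cmin,ss = (D/Vd)·f/(1−f), so D = Cmin,ss·Vd·(1−f)/f.
D = 23 × 95 × (1−f)/f ≈ 23 × 95 × 5.61161 ≈ 12261.37 mg.

12261 mg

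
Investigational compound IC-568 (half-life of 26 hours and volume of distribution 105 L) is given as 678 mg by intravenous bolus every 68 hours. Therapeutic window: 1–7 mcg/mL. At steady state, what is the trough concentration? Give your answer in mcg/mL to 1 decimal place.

1.3 mcg/mL

τ/t½ = 68/26 ≈ 2.6154, so fraction remaining f = (1/2)^(68/26) ≈ 0.1632.
Accumulation ratio R = 1/(1 − f) ≈ 1/0.8368 ≈ 1.1950.
Single-dose peak C₀ = D/Vd = 678/105 ≈ 6.457 mcg/mL.
Steady-state peak Cmax,ss = C₀·R ≈ 6.457 × 1.1950 ≈ 7.716 mcg/mL.
One interval later, Cmin,ss = Cmax,ss·e^(−kτ) ≈ 7.716 × 0.1632 ≈ 1.259 mcg/mL.
Trough 1.3 mcg/mL vs MEC 1 mcg/mL: adequate.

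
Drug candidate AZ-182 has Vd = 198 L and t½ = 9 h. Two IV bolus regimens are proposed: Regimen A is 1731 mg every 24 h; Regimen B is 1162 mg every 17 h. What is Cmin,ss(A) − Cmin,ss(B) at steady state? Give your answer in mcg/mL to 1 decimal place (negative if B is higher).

-0.5 mcg/mL

Regimen A: f = (1/2)^(24/9) ≈ 0.1575; Cmin,ss = (1731/198)·f/(1−f) ≈ 1.634 mcg/mL.
Regimen B: f = (1/2)^(17/9) ≈ 0.2700; Cmin,ss = (1162/198)·f/(1−f) ≈ 2.171 mcg/mL.
Difference ≈ 1.634 − 2.171 ≈ -0.537 mcg/mL.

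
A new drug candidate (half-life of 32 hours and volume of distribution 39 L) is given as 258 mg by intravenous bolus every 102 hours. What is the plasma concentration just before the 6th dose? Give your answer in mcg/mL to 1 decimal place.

f = (1/2)^(τ/t½) = (1/2)^(102/32) ≈ 0.1098.
C₀ = D/Vd = 258/39 ≈ 6.615 mcg/mL.
Before the 6th dose, 5 doses have been given. Superposition: Cmin = C₀·(f + f² + … + f^5).
≈ 6.615 × (0.1098 + 0.0121 + 0.0013 + 0.0001 + 0.0000) ≈ 6.615 × 0.1233 ≈ 0.816 mcg/mL.

0.8 mcg/mL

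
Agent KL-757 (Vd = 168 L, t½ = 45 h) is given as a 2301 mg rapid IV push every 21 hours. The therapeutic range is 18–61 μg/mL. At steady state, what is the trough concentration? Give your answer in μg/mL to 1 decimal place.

35.9 μg/mL

Over one 21-h interval, 21/45 ≈ 0.46667 half-lives elapse, leaving f ≈ 0.7236 of each dose.
Accumulation ratio R = 1/(1 − f) ≈ 1/0.2764 ≈ 3.6179.
Single-dose peak C₀ = D/Vd = 2301/168 ≈ 13.696 μg/mL.
Steady-state peak Cmax,ss = C₀·R ≈ 13.696 × 3.6179 ≈ 49.551 μg/mL.
One interval later, Cmin,ss = Cmax,ss·e^(−kτ) ≈ 49.551 × 0.7236 ≈ 35.855 μg/mL.
Trough 35.9 μg/mL vs MEC 18 μg/mL: adequate.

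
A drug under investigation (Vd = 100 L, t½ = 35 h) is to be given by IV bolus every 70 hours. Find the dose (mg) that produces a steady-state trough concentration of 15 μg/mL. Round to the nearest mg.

4500 mg

τ/t½ = 70/35 ≈ 2, so f = (1/2)^(70/35) ≈ 0.250000.
Cmin,ss = (D/Vd)·f/(1−f), so D = Cmin,ss·Vd·(1−f)/f.
D = 15 × 100 × (1−f)/f ≈ 15 × 100 × 3.00000 ≈ 4500.00 mg.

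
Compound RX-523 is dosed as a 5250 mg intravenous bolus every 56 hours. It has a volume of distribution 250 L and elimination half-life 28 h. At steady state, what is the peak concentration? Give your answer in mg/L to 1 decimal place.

τ = 56 h = 2 half-lives, so f = (1/2)^2 = 0.25.
Accumulation ratio R = 1/(1 − f) = 1/0.75 = 4/3.
Single-dose peak C₀ = D/Vd = 5250/250 = 21 mg/L.
Steady-state peak Cmax,ss = C₀·R = 21 × 4/3 ≈ 28.000 mg/L.

28.0 mg/L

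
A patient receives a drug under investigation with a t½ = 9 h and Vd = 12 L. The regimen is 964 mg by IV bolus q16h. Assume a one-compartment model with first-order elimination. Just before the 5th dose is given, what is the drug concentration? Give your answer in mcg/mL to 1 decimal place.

32.8 mcg/mL

f = (1/2)^(τ/t½) = (1/2)^(16/9) ≈ 0.2916.
C₀ = D/Vd = 964/12 ≈ 80.333 mcg/mL.
Before the 5th dose, 4 doses have been given. Superposition: Cmin = C₀·(f + f² + … + f^4).
≈ 80.333 × (0.2916 + 0.0850 + 0.0248 + 0.0072) ≈ 80.333 × 0.4086 ≈ 32.824 mcg/mL.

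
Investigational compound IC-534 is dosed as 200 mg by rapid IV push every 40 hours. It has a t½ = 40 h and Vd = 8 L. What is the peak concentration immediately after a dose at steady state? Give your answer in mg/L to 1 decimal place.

50.0 mg/L

τ = 40 h = 1 half-life, so f = (1/2)^1 = 0.5.
At steady state, R = 1/(1 − 0.5) = 2/1.
Single-dose peak C₀ = D/Vd = 200/8 = 25 mg/L.
Steady-state peak Cmax,ss = C₀·R = 25 × 2/1 ≈ 50.000 mg/L.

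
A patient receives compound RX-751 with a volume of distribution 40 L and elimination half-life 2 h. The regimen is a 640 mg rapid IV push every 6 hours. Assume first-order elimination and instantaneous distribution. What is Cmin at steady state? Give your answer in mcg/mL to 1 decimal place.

2.3 mcg/mL

τ = 6 h = 3 half-lives, so f = (1/2)^3 = 0.125.
At steady state, R = 1/(1 − 0.125) = 8/7.
Single-dose peak C₀ = D/Vd = 640/40 = 16 mcg/mL.
Steady-state peak Cmax,ss = C₀·R = 16 × 8/7 ≈ 18.286 mcg/mL.
Steady-state trough Cmin,ss = Cmax,ss·f ≈ 18.286 × 0.125 ≈ 2.286 mcg/mL.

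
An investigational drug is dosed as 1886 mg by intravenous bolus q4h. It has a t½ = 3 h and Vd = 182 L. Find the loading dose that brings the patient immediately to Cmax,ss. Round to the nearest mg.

3127 mg

f = (1/2)^(4/3) ≈ 0.396850; accumulation ratio R = 1/(1−f) ≈ 1.65796.
Loading dose to hit Cmax,ss on first dose: D_load = D_maint·R ≈ 1886 × 1.65796 ≈ 3126.91 mg.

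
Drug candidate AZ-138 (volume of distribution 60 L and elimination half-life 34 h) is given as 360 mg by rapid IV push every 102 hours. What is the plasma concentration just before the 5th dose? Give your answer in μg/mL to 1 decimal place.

f = (1/2)^(τ/t½) = (1/2)^(102/34) ≈ 0.1250.
C₀ = D/Vd = 360/60 ≈ 6.000 μg/mL.
Before the 5th dose, 4 doses have been given. Superposition: Cmin = C₀·(f + f² + … + f^4).
≈ 6.000 × (0.1250 + 0.0156 + 0.0020 + 0.0002) ≈ 6.000 × 0.1428 ≈ 0.857 μg/mL.

0.9 μg/mL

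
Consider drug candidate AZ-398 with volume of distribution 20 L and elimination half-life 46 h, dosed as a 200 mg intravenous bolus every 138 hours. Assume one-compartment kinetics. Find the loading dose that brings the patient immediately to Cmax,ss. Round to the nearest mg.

229 mg

f = (1/2)^(138/46) ≈ 0.125000; accumulation ratio R = 1/(1−f) ≈ 1.14286.
Loading dose to hit Cmax,ss on first dose: D_load = D_maint·R ≈ 200 × 1.14286 ≈ 228.57 mg.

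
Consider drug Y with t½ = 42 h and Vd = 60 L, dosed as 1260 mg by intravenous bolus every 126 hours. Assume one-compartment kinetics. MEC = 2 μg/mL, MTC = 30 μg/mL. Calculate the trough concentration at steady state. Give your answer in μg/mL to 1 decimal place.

3.0 μg/mL

The dosing interval is 3 half-lives, so f = 2^(−3) = 0.125.
Accumulation ratio R = 1/(1 − f) = 1/0.875 = 8/7.
Single-dose peak C₀ = D/Vd = 1260/60 = 21 μg/mL.
Steady-state peak Cmax,ss = C₀·R = 21 × 8/7 ≈ 24.000 μg/mL.
Steady-state trough Cmin,ss = Cmax,ss·f ≈ 24.000 × 0.125 ≈ 3.000 μg/mL.
Trough 3.0 μg/mL vs MEC 2 μg/mL: adequate.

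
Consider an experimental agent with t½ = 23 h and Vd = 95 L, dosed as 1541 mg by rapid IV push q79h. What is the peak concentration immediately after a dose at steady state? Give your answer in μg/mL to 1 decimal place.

k = ln2/t½ = ln2/23 ≈ 0.030137 h⁻¹; fraction remaining f = e^(−kτ) = e^(−0.030137×79) ≈ 0.0925.
At steady state, accumulation factor R = 1/(1 − e^(−kτ)) ≈ 1.1019.
Single-dose peak C₀ = D/Vd = 1541/95 ≈ 16.221 μg/mL.
Cmax,ss = C₀/(1 − f) ≈ 16.221/0.9075 ≈ 17.874 μg/mL.

17.9 μg/mL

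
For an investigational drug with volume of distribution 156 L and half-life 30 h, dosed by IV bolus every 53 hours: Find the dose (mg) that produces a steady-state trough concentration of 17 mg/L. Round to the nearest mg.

τ/t½ = 53/30 ≈ 1.7667, so f = (1/2)^(53/30) ≈ 0.293887.
Cmin,ss = (D/Vd)·f/(1−f), so D = Cmin,ss·Vd·(1−f)/f.
D = 17 × 156 × (1−f)/f ≈ 17 × 156 × 2.40267 ≈ 6371.88 mg.

6372 mg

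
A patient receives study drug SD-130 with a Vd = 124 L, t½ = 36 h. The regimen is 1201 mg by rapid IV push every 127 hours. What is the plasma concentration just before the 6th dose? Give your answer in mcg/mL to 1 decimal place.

f = (1/2)^(τ/t½) = (1/2)^(127/36) ≈ 0.0867.
C₀ = D/Vd = 1201/124 ≈ 9.685 mcg/mL.
Before the 6th dose, 5 doses have been given. Superposition: Cmin = C₀·(f + f² + … + f^5).
≈ 9.685 × (0.0867 + 0.0075 + 0.0007 + 0.0001 + 0.0000) ≈ 9.685 × 0.0950 ≈ 0.920 mcg/mL.

0.9 mcg/mL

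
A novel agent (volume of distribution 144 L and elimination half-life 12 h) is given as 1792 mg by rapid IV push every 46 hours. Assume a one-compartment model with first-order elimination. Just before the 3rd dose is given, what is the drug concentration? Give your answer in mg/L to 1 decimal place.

f = (1/2)^(τ/t½) = (1/2)^(46/12) ≈ 0.0702.
C₀ = D/Vd = 1792/144 ≈ 12.444 mg/L.
Before the 3rd dose, 2 doses have been given. Superposition: Cmin = C₀·(f + f²).
≈ 12.444 × (0.0702 + 0.0049) ≈ 12.444 × 0.0751 ≈ 0.935 mg/L.

0.9 mg/L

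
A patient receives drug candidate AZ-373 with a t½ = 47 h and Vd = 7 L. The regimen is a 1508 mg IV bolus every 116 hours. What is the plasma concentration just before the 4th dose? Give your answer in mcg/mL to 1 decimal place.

47.2 mcg/mL

f = (1/2)^(τ/t½) = (1/2)^(116/47) ≈ 0.1807.
C₀ = D/Vd = 1508/7 ≈ 215.429 mcg/mL.
Before the 4th dose, 3 doses have been given. Superposition: Cmin = C₀·(f + f² + … + f^3).
≈ 215.429 × (0.1807 + 0.0327 + 0.0059) ≈ 215.429 × 0.2193 ≈ 47.244 mcg/mL.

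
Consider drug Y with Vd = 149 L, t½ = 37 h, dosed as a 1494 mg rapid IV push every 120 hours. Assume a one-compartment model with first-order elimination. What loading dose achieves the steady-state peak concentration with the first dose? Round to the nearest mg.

f = (1/2)^(120/37) ≈ 0.105605; accumulation ratio R = 1/(1−f) ≈ 1.11807.
Loading dose to hit Cmax,ss on first dose: D_load = D_maint·R ≈ 1494 × 1.11807 ≈ 1670.40 mg.

1670 mg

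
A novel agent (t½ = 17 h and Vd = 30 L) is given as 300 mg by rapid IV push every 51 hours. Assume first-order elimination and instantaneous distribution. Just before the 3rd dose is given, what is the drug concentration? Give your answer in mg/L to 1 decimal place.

f = (1/2)^(τ/t½) = (1/2)^(51/17) ≈ 0.1250.
C₀ = D/Vd = 300/30 ≈ 10.000 mg/L.
Before the 3rd dose, 2 doses have been given. Superposition: Cmin = C₀·(f + f²).
≈ 10.000 × (0.1250 + 0.0156) ≈ 10.000 × 0.1406 ≈ 1.406 mg/L.

1.4 mg/L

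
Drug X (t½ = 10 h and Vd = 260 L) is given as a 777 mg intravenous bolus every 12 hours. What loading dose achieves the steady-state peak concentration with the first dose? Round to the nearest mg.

f = (1/2)^(12/10) ≈ 0.435275; accumulation ratio R = 1/(1−f) ≈ 1.77077.
Loading dose to hit Cmax,ss on first dose: D_load = D_maint·R ≈ 777 × 1.77077 ≈ 1375.89 mg.

1376 mg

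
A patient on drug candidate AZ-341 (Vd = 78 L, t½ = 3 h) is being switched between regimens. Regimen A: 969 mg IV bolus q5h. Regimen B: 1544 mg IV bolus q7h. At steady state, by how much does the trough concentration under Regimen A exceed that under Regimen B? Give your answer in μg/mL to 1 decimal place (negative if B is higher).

0.8 μg/mL

Regimen A: f = (1/2)^(5/3) ≈ 0.3150; Cmin,ss = (969/78)·f/(1−f) ≈ 5.713 μg/mL.
Regimen B: f = (1/2)^(7/3) ≈ 0.1984; Cmin,ss = (1544/78)·f/(1−f) ≈ 4.899 μg/mL.
Difference ≈ 5.713 − 4.899 ≈ 0.814 μg/mL.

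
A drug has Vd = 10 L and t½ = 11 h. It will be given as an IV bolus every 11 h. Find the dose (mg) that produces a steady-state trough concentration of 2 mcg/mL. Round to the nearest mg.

20 mg

τ/t½ = 11/11 ≈ 1, so f = (1/2)^(11/11) ≈ 0.500000.
Cmin,ss = (D/Vd)·f/(1−f), so D = Cmin,ss·Vd·(1−f)/f.
D = 2 × 10 × (1−f)/f ≈ 2 × 10 × 1.00000 ≈ 20.00 mg.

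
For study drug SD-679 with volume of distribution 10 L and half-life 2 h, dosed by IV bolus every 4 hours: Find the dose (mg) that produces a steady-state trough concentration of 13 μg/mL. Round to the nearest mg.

390 mg

τ/t½ = 4/2 ≈ 2, so f = (1/2)^(4/2) ≈ 0.250000.
Cmin,ss = (D/Vd)·f/(1−f), so D = Cmin,ss·Vd·(1−f)/f.
D = 13 × 10 × (1−f)/f ≈ 13 × 10 × 3.00000 ≈ 390.00 mg.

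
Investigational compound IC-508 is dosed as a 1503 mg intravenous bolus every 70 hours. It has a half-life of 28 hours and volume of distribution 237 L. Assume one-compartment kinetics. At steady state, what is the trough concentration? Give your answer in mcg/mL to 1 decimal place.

τ/t½ = 70/28 ≈ 2.5, so fraction remaining f = (1/2)^(70/28) ≈ 0.1768.
Each bolus raises the concentration by D/Vd = 1503/237 ≈ 6.342 mcg/mL.
Steady-state trough Cmin,ss = C₀·f/(1−f) ≈ 6.342 × 0.1768/0.8232 ≈ 1.362 mcg/mL.

1.4 mcg/mL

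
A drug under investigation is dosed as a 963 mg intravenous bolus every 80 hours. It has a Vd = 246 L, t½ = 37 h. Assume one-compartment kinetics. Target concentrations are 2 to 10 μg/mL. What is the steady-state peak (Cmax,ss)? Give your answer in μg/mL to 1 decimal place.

5.0 μg/mL

Over one 80-h interval, 80/37 ≈ 2.1622 half-lives elapse, leaving f ≈ 0.2234 of each dose.
At steady state, accumulation factor R = 1/(1 − e^(−kτ)) ≈ 1.2877.
Each bolus raises the concentration by D/Vd = 963/246 ≈ 3.915 μg/mL.
Steady-state peak Cmax,ss = C₀·R ≈ 3.915 × 1.2877 ≈ 5.041 μg/mL.
Peak 5.0 μg/mL vs MTC 10 μg/mL: below toxic threshold.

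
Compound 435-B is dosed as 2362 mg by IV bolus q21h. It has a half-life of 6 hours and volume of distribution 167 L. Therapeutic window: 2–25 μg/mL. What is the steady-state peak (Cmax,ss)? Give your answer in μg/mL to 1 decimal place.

15.5 μg/mL

k = ln2/t½ = ln2/6 ≈ 0.115525 h⁻¹; fraction remaining f = e^(−kτ) = e^(−0.115525×21) ≈ 0.0884.
Accumulation ratio R = 1/(1 − f) ≈ 1/0.9116 ≈ 1.0970.
Single-dose peak C₀ = D/Vd = 2362/167 ≈ 14.144 μg/mL.
Steady-state peak Cmax,ss = C₀·R ≈ 14.144 × 1.0970 ≈ 15.516 μg/mL.
Peak 15.5 μg/mL vs MTC 25 μg/mL: below toxic threshold.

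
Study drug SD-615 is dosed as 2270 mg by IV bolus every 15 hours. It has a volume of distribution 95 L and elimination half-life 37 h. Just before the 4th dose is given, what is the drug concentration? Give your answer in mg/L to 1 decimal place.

41.9 mg/L

f = (1/2)^(τ/t½) = (1/2)^(15/37) ≈ 0.7550.
C₀ = D/Vd = 2270/95 ≈ 23.895 mg/L.
Before the 4th dose, 3 doses have been given. Superposition: Cmin = C₀·(f + f² + … + f^3).
≈ 23.895 × (0.7550 + 0.5700 + 0.4304) ≈ 23.895 × 1.7554 ≈ 41.945 mg/L.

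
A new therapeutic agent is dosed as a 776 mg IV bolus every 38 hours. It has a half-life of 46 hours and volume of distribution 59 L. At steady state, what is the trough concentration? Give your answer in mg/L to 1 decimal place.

k = ln2/t½ = ln2/46 ≈ 0.015068 h⁻¹; fraction remaining f = e^(−kτ) = e^(−0.015068×38) ≈ 0.5641.
Accumulation ratio R = 1/(1 − f) ≈ 1/0.4359 ≈ 2.2941.
Single-dose peak C₀ = D/Vd = 776/59 ≈ 13.153 mg/L.
Cmax,ss = C₀/(1 − f) ≈ 13.153/0.4359 ≈ 30.174 mg/L.
Steady-state trough Cmin,ss = Cmax,ss·f ≈ 30.174 × 0.5641 ≈ 17.021 mg/L.

17.0 mg/L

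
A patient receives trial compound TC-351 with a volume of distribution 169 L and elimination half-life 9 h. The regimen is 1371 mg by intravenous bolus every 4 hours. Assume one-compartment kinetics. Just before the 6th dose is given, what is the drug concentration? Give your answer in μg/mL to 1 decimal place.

17.7 μg/mL

f = (1/2)^(τ/t½) = (1/2)^(4/9) ≈ 0.7349.
C₀ = D/Vd = 1371/169 ≈ 8.112 μg/mL.
Before the 6th dose, 5 doses have been given. Superposition: Cmin = C₀·(f + f² + … + f^5).
≈ 8.112 × (0.7349 + 0.5401 + 0.3969 + 0.2917 + 0.2144) ≈ 8.112 × 2.1780 ≈ 17.668 μg/mL.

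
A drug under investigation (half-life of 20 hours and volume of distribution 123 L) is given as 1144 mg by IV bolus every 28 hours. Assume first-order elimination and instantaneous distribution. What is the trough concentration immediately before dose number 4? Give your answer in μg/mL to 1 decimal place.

5.4 μg/mL

f = (1/2)^(τ/t½) = (1/2)^(28/20) ≈ 0.3789.
C₀ = D/Vd = 1144/123 ≈ 9.301 μg/mL.
Before the 4th dose, 3 doses have been given. Superposition: Cmin = C₀·(f + f² + … + f^3).
≈ 9.301 × (0.3789 + 0.1436 + 0.0544) ≈ 9.301 × 0.5769 ≈ 5.366 μg/mL.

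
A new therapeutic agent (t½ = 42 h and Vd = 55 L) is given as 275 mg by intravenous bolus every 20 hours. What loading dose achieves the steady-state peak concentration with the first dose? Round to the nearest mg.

f = (1/2)^(20/42) ≈ 0.718873; accumulation ratio R = 1/(1−f) ≈ 3.55711.
Loading dose to hit Cmax,ss on first dose: D_load = D_maint·R ≈ 275 × 3.55711 ≈ 978.21 mg.

978 mg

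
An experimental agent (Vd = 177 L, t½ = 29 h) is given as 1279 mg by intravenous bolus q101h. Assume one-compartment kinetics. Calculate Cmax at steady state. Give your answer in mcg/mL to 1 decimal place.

7.9 mcg/mL

τ/t½ = 101/29 ≈ 3.4828, so fraction remaining f = (1/2)^(101/29) ≈ 0.0895.
Accumulation ratio R = 1/(1 − f) ≈ 1/0.9105 ≈ 1.0983.
Single-dose peak C₀ = D/Vd = 1279/177 ≈ 7.226 mcg/mL.
Steady-state peak Cmax,ss = C₀·R ≈ 7.226 × 1.0983 ≈ 7.936 mcg/mL.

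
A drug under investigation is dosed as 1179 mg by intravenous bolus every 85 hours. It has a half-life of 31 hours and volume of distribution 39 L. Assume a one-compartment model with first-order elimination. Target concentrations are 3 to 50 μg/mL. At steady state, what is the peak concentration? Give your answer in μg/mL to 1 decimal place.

τ/t½ = 85/31 ≈ 2.7419, so fraction remaining f = (1/2)^(85/31) ≈ 0.1495.
Accumulation ratio R = 1/(1 − f) ≈ 1/0.8505 ≈ 1.1758.
Each bolus raises the concentration by D/Vd = 1179/39 ≈ 30.231 μg/mL.
Cmax,ss = C₀/(1 − f) ≈ 30.231/0.8505 ≈ 35.545 μg/mL.
Peak 35.5 μg/mL vs MTC 50 μg/mL: below toxic threshold.

35.5 μg/mL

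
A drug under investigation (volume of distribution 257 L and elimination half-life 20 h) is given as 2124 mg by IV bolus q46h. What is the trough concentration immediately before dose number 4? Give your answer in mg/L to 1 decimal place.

2.1 mg/L

f = (1/2)^(τ/t½) = (1/2)^(46/20) ≈ 0.2031.
C₀ = D/Vd = 2124/257 ≈ 8.265 mg/L.
Before the 4th dose, 3 doses have been given. Superposition: Cmin = C₀·(f + f² + … + f^3).
≈ 8.265 × (0.2031 + 0.0412 + 0.0084) ≈ 8.265 × 0.2527 ≈ 2.089 mg/L.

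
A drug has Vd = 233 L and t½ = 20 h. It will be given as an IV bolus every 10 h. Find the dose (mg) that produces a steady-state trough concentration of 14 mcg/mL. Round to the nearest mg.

τ/t½ = 10/20 ≈ 0.5, so f = (1/2)^(10/20) ≈ 0.707107.
Cmin,ss = (D/Vd)·f/(1−f), so D = Cmin,ss·Vd·(1−f)/f.
D = 14 × 233 × (1−f)/f ≈ 14 × 233 × 0.41421 ≈ 1351.15 mg.

1351 mg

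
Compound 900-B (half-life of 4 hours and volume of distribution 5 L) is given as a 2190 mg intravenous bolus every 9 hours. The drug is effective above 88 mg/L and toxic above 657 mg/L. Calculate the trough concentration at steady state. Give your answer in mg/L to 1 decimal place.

116.6 mg/L

k = ln2/t½ = ln2/4 ≈ 0.173287 h⁻¹; fraction remaining f = e^(−kτ) = e^(−0.173287×9) ≈ 0.2102.
At steady state, accumulation factor R = 1/(1 − e^(−kτ)) ≈ 1.2661.
Each bolus raises the concentration by D/Vd = 2190/5 ≈ 438.000 mg/L.
Cmax,ss = C₀/(1 − f) ≈ 438.000/0.7898 ≈ 554.571 mg/L.
One interval later, Cmin,ss = Cmax,ss·e^(−kτ) ≈ 554.571 × 0.2102 ≈ 116.571 mg/L.
Trough 116.6 mg/L vs MEC 88 mg/L: adequate.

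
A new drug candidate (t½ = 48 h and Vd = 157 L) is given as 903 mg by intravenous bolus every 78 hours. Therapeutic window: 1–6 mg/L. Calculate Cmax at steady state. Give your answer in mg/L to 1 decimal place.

k = ln2/t½ = ln2/48 ≈ 0.014441 h⁻¹; fraction remaining f = e^(−kτ) = e^(−0.014441×78) ≈ 0.3242.
Accumulation ratio R = 1/(1 − f) ≈ 1/0.6758 ≈ 1.4797.
Each bolus raises the concentration by D/Vd = 903/157 ≈ 5.752 mg/L.
Cmax,ss = C₀/(1 − f) ≈ 5.752/0.6758 ≈ 8.511 mg/L.
Peak 8.5 mg/L vs MTC 6 mg/L: exceeds toxic threshold.

8.5 mg/L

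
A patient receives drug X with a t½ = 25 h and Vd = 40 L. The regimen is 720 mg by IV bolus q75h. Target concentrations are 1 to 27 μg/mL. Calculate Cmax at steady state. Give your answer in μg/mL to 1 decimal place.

The dosing interval is 3 half-lives, so f = 2^(−3) = 0.125.
Accumulation ratio R = 1/(1 − f) = 1/0.875 = 8/7.
Single-dose peak C₀ = D/Vd = 720/40 = 18 μg/mL.
Steady-state peak Cmax,ss = C₀·R = 18 × 8/7 ≈ 20.571 μg/mL.
Peak 20.6 μg/mL vs MTC 27 μg/mL: below toxic threshold.

20.6 μg/mL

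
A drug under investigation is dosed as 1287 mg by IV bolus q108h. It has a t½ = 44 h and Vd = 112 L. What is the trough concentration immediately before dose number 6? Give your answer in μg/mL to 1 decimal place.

f = (1/2)^(τ/t½) = (1/2)^(108/44) ≈ 0.1824.
C₀ = D/Vd = 1287/112 ≈ 11.491 μg/mL.
Before the 6th dose, 5 doses have been given. Superposition: Cmin = C₀·(f + f² + … + f^5).
≈ 11.491 × (0.1824 + 0.0333 + 0.0061 + 0.0011 + 0.0002) ≈ 11.491 × 0.2231 ≈ 2.564 μg/mL.

2.6 μg/mL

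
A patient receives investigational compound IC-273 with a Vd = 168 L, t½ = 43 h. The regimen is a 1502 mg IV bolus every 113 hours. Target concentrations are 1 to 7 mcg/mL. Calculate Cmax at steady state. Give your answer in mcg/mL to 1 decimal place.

Over one 113-h interval, 113/43 ≈ 2.6279 half-lives elapse, leaving f ≈ 0.1618 of each dose.
Accumulation ratio R = 1/(1 − f) ≈ 1/0.8382 ≈ 1.1930.
Single-dose peak C₀ = D/Vd = 1502/168 ≈ 8.940 mcg/mL.
Steady-state peak Cmax,ss = C₀·R ≈ 8.940 × 1.1930 ≈ 10.665 mcg/mL.
Peak 10.7 mcg/mL vs MTC 7 mcg/mL: exceeds toxic threshold.

10.7 mcg/mL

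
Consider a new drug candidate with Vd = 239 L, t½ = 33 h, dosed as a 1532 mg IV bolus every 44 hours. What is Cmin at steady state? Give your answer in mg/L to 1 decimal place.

4.2 mg/L

τ/t½ = 44/33 ≈ 1.3333, so fraction remaining f = (1/2)^(44/33) ≈ 0.3969.
Accumulation ratio R = 1/(1 − f) ≈ 1/0.6031 ≈ 1.6581.
Single-dose peak C₀ = D/Vd = 1532/239 ≈ 6.410 mg/L.
Cmax,ss = C₀/(1 − f) ≈ 6.410/0.6031 ≈ 10.628 mg/L.
One interval later, Cmin,ss = Cmax,ss·e^(−kτ) ≈ 10.628 × 0.3969 ≈ 4.218 mg/L.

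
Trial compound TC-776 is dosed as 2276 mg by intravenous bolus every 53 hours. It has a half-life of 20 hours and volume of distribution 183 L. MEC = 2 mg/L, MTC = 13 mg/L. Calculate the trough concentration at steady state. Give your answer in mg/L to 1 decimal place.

2.4 mg/L

Over one 53-h interval, 53/20 ≈ 2.65 half-lives elapse, leaving f ≈ 0.1593 of each dose.
At steady state, accumulation factor R = 1/(1 − e^(−kτ)) ≈ 1.1895.
Each bolus raises the concentration by D/Vd = 2276/183 ≈ 12.437 mg/L.
Cmax,ss = C₀/(1 − f) ≈ 12.437/0.8407 ≈ 14.794 mg/L.
Steady-state trough Cmin,ss = Cmax,ss·f ≈ 14.794 × 0.1593 ≈ 2.357 mg/L.
Trough 2.4 mg/L vs MEC 2 mg/L: adequate.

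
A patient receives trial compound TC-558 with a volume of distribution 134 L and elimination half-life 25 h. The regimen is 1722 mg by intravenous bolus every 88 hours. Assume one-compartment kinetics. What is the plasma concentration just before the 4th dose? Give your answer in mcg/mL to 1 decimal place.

f = (1/2)^(τ/t½) = (1/2)^(88/25) ≈ 0.0872.
C₀ = D/Vd = 1722/134 ≈ 12.851 mcg/mL.
Before the 4th dose, 3 doses have been given. Superposition: Cmin = C₀·(f + f² + … + f^3).
≈ 12.851 × (0.0872 + 0.0076 + 0.0007) ≈ 12.851 × 0.0955 ≈ 1.227 mcg/mL.

1.2 mcg/mL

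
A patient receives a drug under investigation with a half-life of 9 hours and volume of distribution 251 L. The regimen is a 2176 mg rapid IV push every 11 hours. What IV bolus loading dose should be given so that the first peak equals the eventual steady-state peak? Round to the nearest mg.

3808 mg

f = (1/2)^(11/9) ≈ 0.428622; accumulation ratio R = 1/(1−f) ≈ 1.75015.
Loading dose to hit Cmax,ss on first dose: D_load = D_maint·R ≈ 2176 × 1.75015 ≈ 3808.33 mg.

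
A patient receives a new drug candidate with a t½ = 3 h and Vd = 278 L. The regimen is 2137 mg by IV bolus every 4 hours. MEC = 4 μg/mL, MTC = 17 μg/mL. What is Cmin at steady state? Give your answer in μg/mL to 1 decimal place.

5.1 μg/mL

Over one 4-h interval, 4/3 ≈ 1.3333 half-lives elapse, leaving f ≈ 0.3969 of each dose.
Single-dose peak C₀ = D/Vd = 2137/278 ≈ 7.687 μg/mL.
Steady-state trough Cmin,ss = C₀·f/(1−f) ≈ 7.687 × 0.3969/0.6031 ≈ 5.059 μg/mL.
Trough 5.1 μg/mL vs MEC 4 μg/mL: adequate.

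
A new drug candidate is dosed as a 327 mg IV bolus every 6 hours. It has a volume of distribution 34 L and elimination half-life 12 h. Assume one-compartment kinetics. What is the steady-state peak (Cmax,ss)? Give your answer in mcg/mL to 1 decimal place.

32.8 mcg/mL

τ/t½ = 6/12 ≈ 0.5, so fraction remaining f = (1/2)^(6/12) ≈ 0.7071.
Accumulation ratio R = 1/(1 − f) ≈ 1/0.2929 ≈ 3.4141.
Each bolus raises the concentration by D/Vd = 327/34 ≈ 9.618 mcg/mL.
Cmax,ss = C₀/(1 − f) ≈ 9.618/0.2929 ≈ 32.837 mcg/mL.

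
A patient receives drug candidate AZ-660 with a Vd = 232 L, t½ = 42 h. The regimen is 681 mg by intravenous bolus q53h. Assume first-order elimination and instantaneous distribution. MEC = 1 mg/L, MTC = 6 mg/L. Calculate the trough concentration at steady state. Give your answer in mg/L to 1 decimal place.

Over one 53-h interval, 53/42 ≈ 1.2619 half-lives elapse, leaving f ≈ 0.4170 of each dose.
Each bolus raises the concentration by D/Vd = 681/232 ≈ 2.935 mg/L.
Steady-state trough Cmin,ss = C₀·f/(1−f) ≈ 2.935 × 0.4170/0.5830 ≈ 2.099 mg/L.
Trough 2.1 mg/L vs MEC 1 mg/L: adequate.

2.1 mg/L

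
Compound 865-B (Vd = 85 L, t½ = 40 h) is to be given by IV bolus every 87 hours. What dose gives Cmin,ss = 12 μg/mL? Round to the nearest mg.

3586 mg

τ/t½ = 87/40 ≈ 2.175, so f = (1/2)^(87/40) ≈ 0.221442.
Cmin,ss = (D/Vd)·f/(1−f), so D = Cmin,ss·Vd·(1−f)/f.
D = 12 × 85 × (1−f)/f ≈ 12 × 85 × 3.51586 ≈ 3586.18 mg.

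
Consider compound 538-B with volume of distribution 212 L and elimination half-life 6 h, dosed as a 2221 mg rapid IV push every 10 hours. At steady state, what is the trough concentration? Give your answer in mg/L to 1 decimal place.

4.8 mg/L

k = ln2/t½ = ln2/6 ≈ 0.115525 h⁻¹; fraction remaining f = e^(−kτ) = e^(−0.115525×10) ≈ 0.3150.
Single-dose peak C₀ = D/Vd = 2221/212 ≈ 10.476 mg/L.
Steady-state trough Cmin,ss = C₀·f/(1−f) ≈ 10.476 × 0.3150/0.6850 ≈ 4.817 mg/L.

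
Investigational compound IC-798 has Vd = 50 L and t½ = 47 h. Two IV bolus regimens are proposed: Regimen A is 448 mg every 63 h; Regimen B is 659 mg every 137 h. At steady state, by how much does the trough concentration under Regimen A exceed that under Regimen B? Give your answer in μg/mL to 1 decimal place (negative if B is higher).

Regimen A: f = (1/2)^(63/47) ≈ 0.3949; Cmin,ss = (448/50)·f/(1−f) ≈ 5.847 μg/mL.
Regimen B: f = (1/2)^(137/47) ≈ 0.1326; Cmin,ss = (659/50)·f/(1−f) ≈ 2.015 μg/mL.
Difference ≈ 5.847 − 2.015 ≈ 3.832 μg/mL.

3.8 μg/mL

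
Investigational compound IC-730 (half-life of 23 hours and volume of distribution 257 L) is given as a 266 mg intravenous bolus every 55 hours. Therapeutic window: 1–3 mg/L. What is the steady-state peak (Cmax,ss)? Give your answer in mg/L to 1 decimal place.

k = ln2/t½ = ln2/23 ≈ 0.030137 h⁻¹; fraction remaining f = e^(−kτ) = e^(−0.030137×55) ≈ 0.1906.
At steady state, accumulation factor R = 1/(1 − e^(−kτ)) ≈ 1.2355.
Single-dose peak C₀ = D/Vd = 266/257 ≈ 1.035 mg/L.
Steady-state peak Cmax,ss = C₀·R ≈ 1.035 × 1.2355 ≈ 1.279 mg/L.
Peak 1.3 mg/L vs MTC 3 mg/L: below toxic threshold.

1.3 mg/L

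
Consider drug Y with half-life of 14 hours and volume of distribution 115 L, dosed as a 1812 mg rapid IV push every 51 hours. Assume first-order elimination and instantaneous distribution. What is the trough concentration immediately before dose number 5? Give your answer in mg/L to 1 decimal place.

1.4 mg/L

f = (1/2)^(τ/t½) = (1/2)^(51/14) ≈ 0.0801.
C₀ = D/Vd = 1812/115 ≈ 15.757 mg/L.
Before the 5th dose, 4 doses have been given. Superposition: Cmin = C₀·(f + f² + … + f^4).
≈ 15.757 × (0.0801 + 0.0064 + 0.0005 + 0.0000) ≈ 15.757 × 0.0870 ≈ 1.371 mg/L.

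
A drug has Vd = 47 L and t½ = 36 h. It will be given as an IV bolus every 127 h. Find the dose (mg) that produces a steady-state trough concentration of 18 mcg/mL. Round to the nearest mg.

8911 mg

τ/t½ = 127/36 ≈ 3.5278, so f = (1/2)^(127/36) ≈ 0.086703.
Cmin,ss = (D/Vd)·f/(1−f), so D = Cmin,ss·Vd·(1−f)/f.
D = 18 × 47 × (1−f)/f ≈ 18 × 47 × 10.53363 ≈ 8911.45 mg.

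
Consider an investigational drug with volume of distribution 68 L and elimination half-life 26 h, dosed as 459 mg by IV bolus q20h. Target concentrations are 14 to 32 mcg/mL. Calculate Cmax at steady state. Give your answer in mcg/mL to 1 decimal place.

16.3 mcg/mL

k = ln2/t½ = ln2/26 ≈ 0.026660 h⁻¹; fraction remaining f = e^(−kτ) = e^(−0.026660×20) ≈ 0.5867.
At steady state, accumulation factor R = 1/(1 − e^(−kτ)) ≈ 2.4195.
Single-dose peak C₀ = D/Vd = 459/68 ≈ 6.750 mcg/mL.
Cmax,ss = C₀/(1 − f) ≈ 6.750/0.4133 ≈ 16.332 mcg/mL.
Peak 16.3 mcg/mL vs MTC 32 mcg/mL: below toxic threshold.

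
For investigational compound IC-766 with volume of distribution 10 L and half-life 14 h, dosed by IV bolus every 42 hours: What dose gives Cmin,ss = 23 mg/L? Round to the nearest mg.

τ/t½ = 42/14 ≈ 3, so f = (1/2)^(42/14) ≈ 0.125000.
Cmin,ss = (D/Vd)·f/(1−f), so D = Cmin,ss·Vd·(1−f)/f.
D = 23 × 10 × (1−f)/f ≈ 23 × 10 × 7.00000 ≈ 1610.00 mg.

1610 mg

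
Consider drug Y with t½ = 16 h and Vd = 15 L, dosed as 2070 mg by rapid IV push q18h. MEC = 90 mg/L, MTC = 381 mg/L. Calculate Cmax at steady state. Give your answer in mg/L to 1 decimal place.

τ/t½ = 18/16 ≈ 1.125, so fraction remaining f = (1/2)^(18/16) ≈ 0.4585.
Accumulation ratio R = 1/(1 − f) ≈ 1/0.5415 ≈ 1.8467.
Single-dose peak C₀ = D/Vd = 2070/15 ≈ 138.000 mg/L.
Cmax,ss = C₀/(1 − f) ≈ 138.000/0.5415 ≈ 254.848 mg/L.
Peak 254.8 mg/L vs MTC 381 mg/L: below toxic threshold.

254.8 mg/L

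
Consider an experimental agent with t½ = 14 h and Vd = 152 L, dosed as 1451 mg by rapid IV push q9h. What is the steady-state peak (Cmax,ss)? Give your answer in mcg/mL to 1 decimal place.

τ/t½ = 9/14 ≈ 0.64286, so fraction remaining f = (1/2)^(9/14) ≈ 0.6404.
Accumulation ratio R = 1/(1 − f) ≈ 1/0.3596 ≈ 2.7809.
Single-dose peak C₀ = D/Vd = 1451/152 ≈ 9.546 mcg/mL.
Cmax,ss = C₀/(1 − f) ≈ 9.546/0.3596 ≈ 26.546 mcg/mL.

26.5 mcg/mL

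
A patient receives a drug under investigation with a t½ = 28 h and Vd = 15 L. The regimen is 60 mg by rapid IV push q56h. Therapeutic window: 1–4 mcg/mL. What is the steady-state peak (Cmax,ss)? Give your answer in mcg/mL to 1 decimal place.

The dosing interval is 2 half-lives, so f = 2^(−2) = 0.25.
Accumulation ratio R = 1/(1 − f) = 1/0.75 = 4/3.
Single-dose peak C₀ = D/Vd = 60/15 = 4 mcg/mL.
Steady-state peak Cmax,ss = C₀·R = 4 × 4/3 ≈ 5.333 mcg/mL.
Peak 5.3 mcg/mL vs MTC 4 mcg/mL: exceeds toxic threshold.

5.3 mcg/mL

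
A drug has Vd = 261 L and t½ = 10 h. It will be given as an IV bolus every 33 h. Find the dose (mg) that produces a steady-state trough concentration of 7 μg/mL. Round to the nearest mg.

τ/t½ = 33/10 ≈ 3.3, so f = (1/2)^(33/10) ≈ 0.101532.
Cmin,ss = (D/Vd)·f/(1−f), so D = Cmin,ss·Vd·(1−f)/f.
D = 7 × 261 × (1−f)/f ≈ 7 × 261 × 8.84911 ≈ 16167.32 mg.

16167 mg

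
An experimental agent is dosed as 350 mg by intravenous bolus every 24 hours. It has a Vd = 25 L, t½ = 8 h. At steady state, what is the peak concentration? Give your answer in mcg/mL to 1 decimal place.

16.0 mcg/mL

τ = 24 h = 3 half-lives, so f = (1/2)^3 = 0.125.
At steady state, R = 1/(1 − 0.125) = 8/7.
Single-dose peak C₀ = D/Vd = 350/25 = 14 mcg/mL.
Steady-state peak Cmax,ss = C₀·R = 14 × 8/7 ≈ 16.000 mcg/mL.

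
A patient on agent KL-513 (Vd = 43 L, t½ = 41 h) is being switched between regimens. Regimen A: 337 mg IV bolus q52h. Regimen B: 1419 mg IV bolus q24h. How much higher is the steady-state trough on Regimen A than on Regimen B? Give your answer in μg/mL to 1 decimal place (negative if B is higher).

Regimen A: f = (1/2)^(52/41) ≈ 0.4152; Cmin,ss = (337/43)·f/(1−f) ≈ 5.564 μg/mL.
Regimen B: f = (1/2)^(24/41) ≈ 0.6665; Cmin,ss = (1419/43)·f/(1−f) ≈ 65.951 μg/mL.
Difference ≈ 5.564 − 65.951 ≈ -60.387 μg/mL.

-60.4 μg/mL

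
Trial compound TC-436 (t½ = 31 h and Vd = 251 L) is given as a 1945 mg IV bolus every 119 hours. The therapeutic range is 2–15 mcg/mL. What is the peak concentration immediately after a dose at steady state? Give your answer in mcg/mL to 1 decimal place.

8.3 mcg/mL

τ/t½ = 119/31 ≈ 3.8387, so fraction remaining f = (1/2)^(119/31) ≈ 0.0699.
At steady state, accumulation factor R = 1/(1 − e^(−kτ)) ≈ 1.0752.
Single-dose peak C₀ = D/Vd = 1945/251 ≈ 7.749 mcg/mL.
Steady-state peak Cmax,ss = C₀·R ≈ 7.749 × 1.0752 ≈ 8.332 mcg/mL.
Peak 8.3 mcg/mL vs MTC 15 mcg/mL: below toxic threshold.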